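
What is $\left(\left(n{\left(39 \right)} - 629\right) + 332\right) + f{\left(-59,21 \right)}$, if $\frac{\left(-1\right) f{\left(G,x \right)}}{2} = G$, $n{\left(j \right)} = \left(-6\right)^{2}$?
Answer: $-143$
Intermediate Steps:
$n{\left(j \right)} = 36$
$f{\left(G,x \right)} = - 2 G$
$\left(\left(n{\left(39 \right)} - 629\right) + 332\right) + f{\left(-59,21 \right)} = \left(\left(36 - 629\right) + 332\right) - -118 = \left(-593 + 332\right) + 118 = -261 + 118 = -143$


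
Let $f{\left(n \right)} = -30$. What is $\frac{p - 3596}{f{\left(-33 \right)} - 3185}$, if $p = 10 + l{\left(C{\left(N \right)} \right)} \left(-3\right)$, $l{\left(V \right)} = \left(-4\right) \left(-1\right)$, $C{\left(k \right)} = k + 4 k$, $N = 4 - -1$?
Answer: $\frac{3598}{3215} \approx 1.1191$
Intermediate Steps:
$N = 5$ ($N = 4 + 1 = 5$)
$C{\left(k \right)} = 5 k$
$l{\left(V \right)} = 4$
$p = -2$ ($p = 10 + 4 \left(-3\right) = 10 - 12 = -2$)
$\frac{p - 3596}{f{\left(-33 \right)} - 3185} = \frac{-2 - 3596}{-30 - 3185} = - \frac{3598}{-3215} = \left(-3598\right) \left(- \frac{1}{3215}\right) = \frac{3598}{3215}$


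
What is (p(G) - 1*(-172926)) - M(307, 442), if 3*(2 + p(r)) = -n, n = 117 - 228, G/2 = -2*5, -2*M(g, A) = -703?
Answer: 345219/2 ≈ 1.7261e+5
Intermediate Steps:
M(g, A) = 703/2 (M(g, A) = -½*(-703) = 703/2)
G = -20 (G = 2*(-2*5) = 2*(-10) = -20)
n = -111
p(r) = 35 (p(r) = -2 + (-1*(-111))/3 = -2 + (⅓)*111 = -2 + 37 = 35)
(p(G) - 1*(-172926)) - M(307, 442) = (35 - 1*(-172926)) - 1*703/2 = (35 + 172926) - 703/2 = 172961 - 703/2 = 345219/2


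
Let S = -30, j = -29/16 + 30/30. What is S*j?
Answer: 195/8 ≈ 24.375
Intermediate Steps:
j = -13/16 (j = -29*1/16 + 30*(1/30) = -29/16 + 1 = -13/16 ≈ -0.81250)
S*j = -30*(-13/16) = 195/8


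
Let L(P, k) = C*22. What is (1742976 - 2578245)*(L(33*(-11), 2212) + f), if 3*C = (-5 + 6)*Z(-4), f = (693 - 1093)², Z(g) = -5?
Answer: -133612413470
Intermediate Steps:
f = 160000 (f = (-400)² = 160000)
C = -5/3 (C = ((-5 + 6)*(-5))/3 = (1*(-5))/3 = (⅓)*(-5) = -5/3 ≈ -1.6667)
L(P, k) = -110/3 (L(P, k) = -5/3*22 = -110/3)
(1742976 - 2578245)*(L(33*(-11), 2212) + f) = (1742976 - 2578245)*(-110/3 + 160000) = -835269*479890/3 = -133612413470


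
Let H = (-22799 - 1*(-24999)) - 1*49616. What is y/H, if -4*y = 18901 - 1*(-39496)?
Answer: 58397/189664 ≈ 0.30790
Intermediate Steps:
y = -58397/4 (y = -(18901 - 1*(-39496))/4 = -(18901 + 39496)/4 = -1/4*58397 = -58397/4 ≈ -14599.)
H = -47416 (H = (-22799 + 24999) - 49616 = 2200 - 49616 = -47416)
y/H = -58397/4/(-47416) = -58397/4*(-1/47416) = 58397/189664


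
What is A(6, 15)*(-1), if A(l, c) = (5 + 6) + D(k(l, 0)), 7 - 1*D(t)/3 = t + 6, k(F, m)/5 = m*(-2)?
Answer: -14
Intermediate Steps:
k(F, m) = -10*m (k(F, m) = 5*(m*(-2)) = 5*(-2*m) = -10*m)
D(t) = 3 - 3*t (D(t) = 21 - 3*(t + 6) = 21 - 3*(6 + t) = 21 + (-18 - 3*t) = 3 - 3*t)
A(l, c) = 14 (A(l, c) = (5 + 6) + (3 - (-30)*0) = 11 + (3 - 3*0) = 11 + (3 + 0) = 11 + 3 = 14)
A(6, 15)*(-1) = 14*(-1) = -14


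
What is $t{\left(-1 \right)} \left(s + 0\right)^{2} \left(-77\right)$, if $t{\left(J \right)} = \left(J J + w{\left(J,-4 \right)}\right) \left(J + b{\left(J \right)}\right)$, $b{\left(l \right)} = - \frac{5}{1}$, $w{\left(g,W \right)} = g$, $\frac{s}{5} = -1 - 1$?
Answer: $0$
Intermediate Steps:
$s = -10$ ($s = 5 \left(-1 - 1\right) = 5 \left(-2\right) = -10$)
$b{\left(l \right)} = -5$ ($b{\left(l \right)} = \left(-5\right) 1 = -5$)
$t{\left(J \right)} = \left(-5 + J\right) \left(J + J^{2}\right)$ ($t{\left(J \right)} = \left(J J + J\right) \left(J - 5\right) = \left(J^{2} + J\right) \left(-5 + J\right) = \left(J + J^{2}\right) \left(-5 + J\right) = \left(-5 + J\right) \left(J + J^{2}\right)$)
$t{\left(-1 \right)} \left(s + 0\right)^{2} \left(-77\right) = - (-5 + \left(-1\right)^{2} - -4) \left(-10 + 0\right)^{2} \left(-77\right) = - (-5 + 1 + 4) \left(-10\right)^{2} \left(-77\right) = \left(-1\right) 0 \cdot 100 \left(-77\right) = 0 \cdot 100 \left(-77\right) = 0 \left(-77\right) = 0$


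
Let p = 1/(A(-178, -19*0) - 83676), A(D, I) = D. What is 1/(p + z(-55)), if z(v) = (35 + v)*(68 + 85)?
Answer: -83854/256593241 ≈ -0.00032680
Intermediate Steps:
z(v) = 5355 + 153*v (z(v) = (35 + v)*153 = 5355 + 153*v)
p = -1/83854 (p = 1/(-178 - 83676) = 1/(-83854) = -1/83854 ≈ -1.1925e-5)
1/(p + z(-55)) = 1/(-1/83854 + (5355 + 153*(-55))) = 1/(-1/83854 + (5355 - 8415)) = 1/(-1/83854 - 3060) = 1/(-256593241/83854) = -83854/256593241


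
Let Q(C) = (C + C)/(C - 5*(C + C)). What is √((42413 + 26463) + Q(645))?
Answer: √619882/3 ≈ 262.44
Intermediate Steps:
Q(C) = -2/9 (Q(C) = (2*C)/(C - 10*C) = (2*C)/((-9*C)) = (2*C)*(-1/(9*C)) = -2/9)
√((42413 + 26463) + Q(645)) = √((42413 + 26463) - 2/9) = √(68876 - 2/9) = √(619882/9) = √619882/3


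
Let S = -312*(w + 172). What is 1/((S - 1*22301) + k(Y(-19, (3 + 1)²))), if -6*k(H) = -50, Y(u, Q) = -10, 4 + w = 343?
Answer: -3/545174 ≈ -5.5028e-6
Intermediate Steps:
w = 339 (w = -4 + 343 = 339)
S = -159432 (S = -312*(339 + 172) = -312*511 = -159432)
k(H) = 25/3 (k(H) = -⅙*(-50) = 25/3)
1/((S - 1*22301) + k(Y(-19, (3 + 1)²))) = 1/((-159432 - 1*22301) + 25/3) = 1/((-159432 - 22301) + 25/3) = 1/(-181733 + 25/3) = 1/(-545174/3) = -3/545174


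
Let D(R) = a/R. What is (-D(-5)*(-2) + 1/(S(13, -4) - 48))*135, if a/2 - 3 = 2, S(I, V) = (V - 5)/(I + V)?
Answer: -26595/49 ≈ -542.75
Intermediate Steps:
S(I, V) = (-5 + V)/(I + V)
a = 10 (a = 6 + 2*2 = 6 + 4 = 10)
D(R) = 10/R
(-D(-5)*(-2) + 1/(S(13, -4) - 48))*135 = (-10/(-5)*(-2) + 1/((-5 - 4)/(13 - 4) - 48))*135 = (-10*(-1)/5*(-2) + 1/(-9/9 - 48))*135 = (-1*(-2)*(-2) + 1/((⅑)*(-9) - 48))*135 = (2*(-2) + 1/(-1 - 48))*135 = (-4 + 1/(-49))*135 = (-4 - 1/49)*135 = -197/49*135 = -26595/49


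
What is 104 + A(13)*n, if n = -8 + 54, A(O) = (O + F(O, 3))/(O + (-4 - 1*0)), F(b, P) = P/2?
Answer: 1603/9 ≈ 178.11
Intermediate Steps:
F(b, P) = P/2 (F(b, P) = P*(1/2) = P/2)
A(O) = (3/2 + O)/(-4 + O) (A(O) = (O + (1/2)*3)/(O + (-4 - 1*0)) = (O + 3/2)/(O + (-4 + 0)) = (3/2 + O)/(O - 4) = (3/2 + O)/(-4 + O))
n = 46
104 + A(13)*n = 104 + ((3/2 + 13)/(-4 + 13))*46 = 104 + ((29/2)/9)*46 = 104 + ((1/9)*(29/2))*46 = 104 + (29/18)*46 = 104 + 667/9 = 1603/9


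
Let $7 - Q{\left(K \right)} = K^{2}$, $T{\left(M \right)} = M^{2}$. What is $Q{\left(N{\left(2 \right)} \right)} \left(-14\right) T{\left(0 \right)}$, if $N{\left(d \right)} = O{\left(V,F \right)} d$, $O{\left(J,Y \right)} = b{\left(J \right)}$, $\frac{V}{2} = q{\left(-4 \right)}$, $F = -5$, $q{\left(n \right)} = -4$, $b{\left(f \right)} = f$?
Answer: $0$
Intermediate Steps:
$V = -8$ ($V = 2 \left(-4\right) = -8$)
$O{\left(J,Y \right)} = J$
$N{\left(d \right)} = - 8 d$
$Q{\left(K \right)} = 7 - K^{2}$
$Q{\left(N{\left(2 \right)} \right)} \left(-14\right) T{\left(0 \right)} = \left(7 - \left(\left(-8\right) 2\right)^{2}\right) \left(-14\right) 0^{2} = \left(7 - \left(-16\right)^{2}\right) \left(-14\right) 0 = \left(7 - 256\right) \left(-14\right) 0 = \left(-249\right) \left(-14\right) 0 = 3486 \cdot 0 = 0$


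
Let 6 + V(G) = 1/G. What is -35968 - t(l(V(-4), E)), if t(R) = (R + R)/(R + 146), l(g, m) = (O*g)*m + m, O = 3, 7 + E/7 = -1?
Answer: -10251377/285 ≈ -35970.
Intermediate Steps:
E = -56 (E = -49 + 7*(-1) = -49 - 7 = -56)
V(G) = -6 + 1/G
l(g, m) = m + 3*g*m (l(g, m) = (3*g)*m + m = 3*g*m + m = m + 3*g*m)
t(R) = 2*R/(146 + R) (t(R) = (2*R)/(146 + R) = 2*R/(146 + R))
-35968 - t(l(V(-4), E)) = -35968 - 2*(-56*(1 + 3*(-6 + 1/(-4))))/(146 - 56*(1 + 3*(-6 + 1/(-4)))) = -35968 - 2*(-56*(1 + 3*(-6 - 1/4)))/(146 - 56*(1 + 3*(-6 - 1/4))) = -35968 - 2*(-56*(1 + 3*(-25/4)))/(146 - 56*(1 + 3*(-25/4))) = -35968 - 2*(-56*(1 - 75/4))/(146 - 56*(1 - 75/4)) = -35968 - 2*(-56*(-71/4))/(146 - 56*(-71/4)) = -35968 - 2*994/(146 + 994) = -35968 - 2*994/1140 = -35968 - 1*497/285 = -35968 - 497/285 = -10251377/285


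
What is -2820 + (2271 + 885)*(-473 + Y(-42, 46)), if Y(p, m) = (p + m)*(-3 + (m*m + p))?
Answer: 24648696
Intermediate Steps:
Y(p, m) = (m + p)*(-3 + p + m**2) (Y(p, m) = (m + p)*(-3 + (m**2 + p)) = (m + p)*(-3 + (p + m**2)) = (m + p)*(-3 + p + m**2))
-2820 + (2271 + 885)*(-473 + Y(-42, 46)) = -2820 + (2271 + 885)*(-473 + (46**3 + (-42)**2 - 3*46 - 3*(-42) + 46*(-42) - 42*46**2)) = -2820 + 3156*(-473 + (97336 + 1764 - 138 + 126 - 1932 - 42*2116)) = -2820 + 3156*(-473 + (97336 + 1764 - 138 + 126 - 1932 - 88872)) = -2820 + 3156*(-473 + 8284) = -2820 + 3156*7811 = -2820 + 24651516 = 24648696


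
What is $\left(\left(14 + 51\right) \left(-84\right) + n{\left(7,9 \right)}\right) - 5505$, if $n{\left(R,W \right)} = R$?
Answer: $-10958$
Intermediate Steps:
$\left(\left(14 + 51\right) \left(-84\right) + n{\left(7,9 \right)}\right) - 5505 = \left(\left(14 + 51\right) \left(-84\right) + 7\right) - 5505 = \left(65 \left(-84\right) + 7\right) - 5505 = \left(-5460 + 7\right) - 5505 = -5453 - 5505 = -10958$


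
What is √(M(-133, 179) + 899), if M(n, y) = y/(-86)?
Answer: √6633610/86 ≈ 29.949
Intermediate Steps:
M(n, y) = -y/86 (M(n, y) = y*(-1/86) = -y/86)
√(M(-133, 179) + 899) = √(-1/86*179 + 899) = √(-179/86 + 899) = √(77135/86) = √6633610/86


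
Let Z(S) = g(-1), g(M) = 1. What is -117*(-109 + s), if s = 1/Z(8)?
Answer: 12636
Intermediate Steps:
Z(S) = 1
s = 1 (s = 1/1 = 1)
-117*(-109 + s) = -117*(-109 + 1) = -117*(-108) = 12636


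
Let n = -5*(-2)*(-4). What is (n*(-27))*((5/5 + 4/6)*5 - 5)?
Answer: 3600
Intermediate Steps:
n = -40 (n = 10*(-4) = -40)
(n*(-27))*((5/5 + 4/6)*5 - 5) = (-40*(-27))*((5/5 + 4/6)*5 - 5) = 1080*((5*(1/5) + 4*(1/6))*5 - 5) = 1080*((1 + 2/3)*5 - 5) = 1080*((5/3)*5 - 5) = 1080*(25/3 - 5) = 1080*(10/3) = 3600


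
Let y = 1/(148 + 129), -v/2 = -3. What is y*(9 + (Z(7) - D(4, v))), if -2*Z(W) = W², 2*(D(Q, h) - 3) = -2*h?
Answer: -25/554 ≈ -0.045126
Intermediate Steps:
v = 6 (v = -2*(-3) = 6)
D(Q, h) = 3 - h (D(Q, h) = 3 + (-2*h)/2 = 3 - h)
Z(W) = -W²/2
y = 1/277 ≈ 0.0036101
y*(9 + (Z(7) - D(4, v))) = (9 + (-½*7² - (3 - 1*6)))/277 = (9 + (-½*49 - (3 - 6)))/277 = (9 + (-49/2 - 1*(-3)))/277 = (9 + (-49/2 + 3))/277 = (9 - 43/2)/277 = (1/277)*(-25/2) = -25/554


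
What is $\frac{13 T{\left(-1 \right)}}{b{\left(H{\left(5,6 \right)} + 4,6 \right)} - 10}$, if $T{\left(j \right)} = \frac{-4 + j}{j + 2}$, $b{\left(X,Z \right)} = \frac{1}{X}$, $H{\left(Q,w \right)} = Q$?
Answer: $\frac{585}{89} \approx 6.573$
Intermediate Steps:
$T{\left(j \right)} = \frac{-4 + j}{2 + j}$
$\frac{13 T{\left(-1 \right)}}{b{\left(H{\left(5,6 \right)} + 4,6 \right)} - 10} = \frac{13 \frac{-4 - 1}{2 - 1}}{\frac{1}{5 + 4} - 10} = \frac{13 \cdot 1^{-1} \left(-5\right)}{\frac{1}{9} - 10} = \frac{13 \cdot 1 \left(-5\right)}{\frac{1}{9} - 10} = \frac{13 \left(-5\right)}{- \frac{89}{9}} = \left(-65\right) \left(- \frac{9}{89}\right) = \frac{585}{89}$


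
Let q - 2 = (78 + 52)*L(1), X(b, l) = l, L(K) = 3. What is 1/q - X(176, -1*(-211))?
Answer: -82711/392 ≈ -211.00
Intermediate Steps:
q = 392 (q = 2 + (78 + 52)*3 = 2 + 130*3 = 2 + 390 = 392)
1/q - X(176, -1*(-211)) = 1/392 - (-1)*(-211) = 1/392 - 1*211 = 1/392 - 211 = -82711/392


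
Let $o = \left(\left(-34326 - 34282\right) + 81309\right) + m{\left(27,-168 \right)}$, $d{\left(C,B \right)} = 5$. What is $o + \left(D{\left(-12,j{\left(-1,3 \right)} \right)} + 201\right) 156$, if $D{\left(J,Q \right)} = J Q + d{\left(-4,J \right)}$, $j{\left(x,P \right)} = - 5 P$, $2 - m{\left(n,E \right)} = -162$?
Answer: $73081$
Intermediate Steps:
$m{\left(n,E \right)} = 164$ ($m{\left(n,E \right)} = 2 - -162 = 2 + 162 = 164$)
$D{\left(J,Q \right)} = 5 + J Q$ ($D{\left(J,Q \right)} = J Q + 5 = 5 + J Q$)
$o = 12865$ ($o = \left(\left(-34326 - 34282\right) + 81309\right) + 164 = \left(-68608 + 81309\right) + 164 = 12701 + 164 = 12865$)
$o + \left(D{\left(-12,j{\left(-1,3 \right)} \right)} + 201\right) 156 = 12865 + \left(\left(5 - 12 \left(\left(-5\right) 3\right)\right) + 201\right) 156 = 12865 + \left(\left(5 - -180\right) + 201\right) 156 = 12865 + \left(\left(5 + 180\right) + 201\right) 156 = 12865 + \left(185 + 201\right) 156 = 12865 + 386 \cdot 156 = 12865 + 60216 = 73081$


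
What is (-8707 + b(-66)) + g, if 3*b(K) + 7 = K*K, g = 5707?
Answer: -4651/3 ≈ -1550.3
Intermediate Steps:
b(K) = -7/3 + K²/3 (b(K) = -7/3 + (K*K)/3 = -7/3 + K²/3)
(-8707 + b(-66)) + g = (-8707 + (-7/3 + (⅓)*(-66)²)) + 5707 = (-8707 + (-7/3 + (⅓)*4356)) + 5707 = (-8707 + (-7/3 + 1452)) + 5707 = (-8707 + 4349/3) + 5707 = -21772/3 + 5707 = -4651/3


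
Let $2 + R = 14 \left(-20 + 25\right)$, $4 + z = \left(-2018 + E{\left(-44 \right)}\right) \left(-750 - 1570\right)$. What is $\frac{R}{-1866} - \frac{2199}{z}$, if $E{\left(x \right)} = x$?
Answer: $- \frac{54900697}{1487772996} \approx -0.036901$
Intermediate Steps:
$z = 4783836$ ($z = -4 + \left(-2018 - 44\right) \left(-750 - 1570\right) = -4 - -4783840 = -4 + 4783840 = 4783836$)
$R = 68$ ($R = -2 + 14 \left(-20 + 25\right) = -2 + 14 \cdot 5 = -2 + 70 = 68$)
$\frac{R}{-1866} - \frac{2199}{z} = \frac{68}{-1866} - \frac{2199}{4783836} = 68 \left(- \frac{1}{1866}\right) - \frac{733}{1594612} = - \frac{34}{933} - \frac{733}{1594612} = - \frac{54900697}{1487772996}$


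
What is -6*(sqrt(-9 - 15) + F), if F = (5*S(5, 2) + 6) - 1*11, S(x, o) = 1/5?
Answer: 24 - 12*I*sqrt(6) ≈ 24.0 - 29.394*I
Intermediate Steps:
S(x, o) = 1/5
F = -4 (F = (5*(1/5) + 6) - 1*11 = (1 + 6) - 11 = 7 - 11 = -4)
-6*(sqrt(-9 - 15) + F) = -6*(sqrt(-9 - 15) - 4) = -6*(sqrt(-24) - 4) = -6*(2*I*sqrt(6) - 4) = -6*(-4 + 2*I*sqrt(6)) = 24 - 12*I*sqrt(6)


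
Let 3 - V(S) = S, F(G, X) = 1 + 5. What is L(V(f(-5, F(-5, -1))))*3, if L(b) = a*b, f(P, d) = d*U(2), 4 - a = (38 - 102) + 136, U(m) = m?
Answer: 1836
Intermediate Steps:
F(G, X) = 6
a = -68 (a = 4 - ((38 - 102) + 136) = 4 - (-64 + 136) = 4 - 1*72 = 4 - 72 = -68)
f(P, d) = 2*d (f(P, d) = d*2 = 2*d)
V(S) = 3 - S
L(b) = -68*b
L(V(f(-5, F(-5, -1))))*3 = -68*(3 - 2*6)*3 = -68*(3 - 1*12)*3 = -68*(3 - 12)*3 = -68*(-9)*3 = 612*3 = 1836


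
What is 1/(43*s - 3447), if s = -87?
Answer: -1/7188 ≈ -0.00013912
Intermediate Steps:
1/(43*s - 3447) = 1/(43*(-87) - 3447) = 1/(-3741 - 3447) = 1/(-7188) = -1/7188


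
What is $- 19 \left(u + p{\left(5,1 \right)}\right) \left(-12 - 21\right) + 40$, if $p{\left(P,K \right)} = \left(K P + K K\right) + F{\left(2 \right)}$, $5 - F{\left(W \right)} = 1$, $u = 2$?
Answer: $7564$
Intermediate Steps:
$F{\left(W \right)} = 4$ ($F{\left(W \right)} = 5 - 1 = 4$)
$p{\left(P,K \right)} = 4 + K^{2} + K P$ ($p{\left(P,K \right)} = \left(K P + K K\right) + 4 = \left(K P + K^{2}\right) + 4 = \left(K^{2} + K P\right) + 4 = 4 + K^{2} + K P$)
$- 19 \left(u + p{\left(5,1 \right)}\right) \left(-12 - 21\right) + 40 = - 19 \left(2 + \left(4 + 1^{2} + 1 \cdot 5\right)\right) \left(-12 - 21\right) + 40 = - 19 \left(2 + \left(4 + 1 + 5\right)\right) \left(-33\right) + 40 = - 19 \left(2 + 10\right) \left(-33\right) + 40 = - 19 \cdot 12 \left(-33\right) + 40 = \left(-19\right) \left(-396\right) + 40 = 7524 + 40 = 7564$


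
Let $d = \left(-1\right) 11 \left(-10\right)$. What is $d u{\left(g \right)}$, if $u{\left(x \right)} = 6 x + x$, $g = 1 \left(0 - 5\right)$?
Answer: $-3850$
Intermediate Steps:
$g = -5$ ($g = 1 \left(-5\right) = -5$)
$u{\left(x \right)} = 7 x$
$d = 110$ ($d = \left(-11\right) \left(-10\right) = 110$)
$d u{\left(g \right)} = 110 \cdot 7 \left(-5\right) = 110 \left(-35\right) = -3850$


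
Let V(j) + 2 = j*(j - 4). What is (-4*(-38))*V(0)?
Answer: -304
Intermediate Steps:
V(j) = -2 + j*(-4 + j) (V(j) = -2 + j*(j - 4) = -2 + j*(-4 + j))
(-4*(-38))*V(0) = (-4*(-38))*(-2 + 0² - 4*0) = 152*(-2 + 0 + 0) = 152*(-2) = -304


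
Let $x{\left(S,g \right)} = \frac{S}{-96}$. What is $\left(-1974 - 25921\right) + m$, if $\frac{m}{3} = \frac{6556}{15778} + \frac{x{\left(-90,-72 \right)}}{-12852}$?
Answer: $- \frac{718255677379}{25749696} \approx -27894.0$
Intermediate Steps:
$x{\left(S,g \right)} = - \frac{S}{96}$ ($x{\left(S,g \right)} = S \left(- \frac{1}{96}\right) = - \frac{S}{96}$)
$m = \frac{32092541}{25749696}$ ($m = 3 \left(\frac{6556}{15778} + \frac{\left(- \frac{1}{96}\right) \left(-90\right)}{-12852}\right) = 3 \left(6556 \cdot \frac{1}{15778} + \frac{15}{16} \left(- \frac{1}{12852}\right)\right) = 3 \left(\frac{3278}{7889} - \frac{5}{68544}\right) = 3 \cdot \frac{32092541}{77249088} = \frac{32092541}{25749696} \approx 1.2463$)
$\left(-1974 - 25921\right) + m = \left(-1974 - 25921\right) + \frac{32092541}{25749696} = -27895 + \frac{32092541}{25749696} = - \frac{718255677379}{25749696}$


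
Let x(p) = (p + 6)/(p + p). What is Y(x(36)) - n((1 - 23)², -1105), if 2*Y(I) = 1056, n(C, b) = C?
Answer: 44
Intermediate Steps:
x(p) = (6 + p)/(2*p) (x(p) = (6 + p)/((2*p)) = (6 + p)*(1/(2*p)) = (6 + p)/(2*p))
Y(I) = 528 (Y(I) = (½)*1056 = 528)
Y(x(36)) - n((1 - 23)², -1105) = 528 - (1 - 23)² = 528 - 1*(-22)² = 528 - 1*484 = 528 - 484 = 44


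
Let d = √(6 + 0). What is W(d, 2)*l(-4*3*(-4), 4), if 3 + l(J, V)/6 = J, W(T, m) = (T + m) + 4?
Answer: 1620 + 270*√6 ≈ 2281.4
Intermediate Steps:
d = √6 ≈ 2.4495
W(T, m) = 4 + T + m
l(J, V) = -18 + 6*J
W(d, 2)*l(-4*3*(-4), 4) = (4 + √6 + 2)*(-18 + 6*(-4*3*(-4))) = (6 + √6)*(-18 + 6*(-12*(-4))) = (6 + √6)*(-18 + 6*48) = (6 + √6)*(-18 + 288) = (6 + √6)*270 = 1620 + 270*√6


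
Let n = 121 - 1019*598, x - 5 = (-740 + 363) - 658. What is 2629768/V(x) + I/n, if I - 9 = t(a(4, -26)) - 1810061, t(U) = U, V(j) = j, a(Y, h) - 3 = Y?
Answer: -800149069869/313759115 ≈ -2550.2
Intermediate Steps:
a(Y, h) = 3 + Y
x = -1030 (x = 5 + ((-740 + 363) - 658) = 5 + (-377 - 658) = 5 - 1035 = -1030)
n = -609241 (n = 121 - 609362 = -609241)
I = -1810045 (I = 9 + ((3 + 4) - 1810061) = 9 + (7 - 1810061) = 9 - 1810054 = -1810045)
2629768/V(x) + I/n = 2629768/(-1030) - 1810045/(-609241) = 2629768*(-1/1030) - 1810045*(-1/609241) = -1314884/515 + 1810045/609241 = -800149069869/313759115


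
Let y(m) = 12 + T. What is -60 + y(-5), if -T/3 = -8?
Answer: -24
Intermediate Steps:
T = 24 (T = -3*(-8) = 24)
y(m) = 36 (y(m) = 12 + 24 = 36)
-60 + y(-5) = -60 + 36 = -24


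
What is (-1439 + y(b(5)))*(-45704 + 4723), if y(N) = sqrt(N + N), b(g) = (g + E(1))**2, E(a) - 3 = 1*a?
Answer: 58971659 - 368829*sqrt(2) ≈ 5.8450e+7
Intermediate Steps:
E(a) = 3 + a (E(a) = 3 + 1*a = 3 + a)
b(g) = (4 + g)**2 (b(g) = (g + (3 + 1))**2 = (g + 4)**2 = (4 + g)**2)
y(N) = sqrt(2)*sqrt(N) (y(N) = sqrt(2*N) = sqrt(2)*sqrt(N))
(-1439 + y(b(5)))*(-45704 + 4723) = (-1439 + sqrt(2)*sqrt((4 + 5)**2))*(-45704 + 4723) = (-1439 + sqrt(2)*sqrt(9**2))*(-40981) = (-1439 + sqrt(2)*sqrt(81))*(-40981) = (-1439 + sqrt(2)*9)*(-40981) = (-1439 + 9*sqrt(2))*(-40981) = 58971659 - 368829*sqrt(2)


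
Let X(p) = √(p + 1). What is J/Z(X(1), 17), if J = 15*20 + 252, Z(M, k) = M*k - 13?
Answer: 7176/409 + 9384*√2/409 ≈ 49.993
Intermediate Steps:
X(p) = √(1 + p)
Z(M, k) = -13 + M*k
J = 552 (J = 300 + 252 = 552)
J/Z(X(1), 17) = 552/(-13 + √(1 + 1)*17) = 552/(-13 + √2*17) = 552/(-13 + 17*√2)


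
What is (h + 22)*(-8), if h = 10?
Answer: -256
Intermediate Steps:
(h + 22)*(-8) = (10 + 22)*(-8) = 32*(-8) = -256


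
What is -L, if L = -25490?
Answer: 25490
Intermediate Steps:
-L = -1*(-25490) = 25490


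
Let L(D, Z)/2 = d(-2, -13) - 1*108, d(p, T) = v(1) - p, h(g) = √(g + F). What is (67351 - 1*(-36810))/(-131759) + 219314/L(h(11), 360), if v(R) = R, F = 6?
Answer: -14459233568/13834695 ≈ -1045.1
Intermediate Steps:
h(g) = √(6 + g) (h(g) = √(g + 6) = √(6 + g))
d(p, T) = 1 - p
L(D, Z) = -210 (L(D, Z) = 2*((1 - 1*(-2)) - 1*108) = 2*((1 + 2) - 108) = 2*(3 - 108) = 2*(-105) = -210)
(67351 - 1*(-36810))/(-131759) + 219314/L(h(11), 360) = (67351 - 1*(-36810))/(-131759) + 219314/(-210) = (67351 + 36810)*(-1/131759) + 219314*(-1/210) = 104161*(-1/131759) - 109657/105 = -104161/131759 - 109657/105 = -14459233568/13834695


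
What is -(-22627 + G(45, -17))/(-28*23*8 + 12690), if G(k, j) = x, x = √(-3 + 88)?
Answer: 22627/7538 - √85/7538 ≈ 3.0005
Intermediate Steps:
x = √85 ≈ 9.2195
G(k, j) = √85
-(-22627 + G(45, -17))/(-28*23*8 + 12690) = -(-22627 + √85)/(-28*23*8 + 12690) = -(-22627 + √85)/(-644*8 + 12690) = -(-22627 + √85)/(-5152 + 12690) = -(-22627 + √85)/7538 = -(-22627/7538 + √85/7538) = 22627/7538 - √85/7538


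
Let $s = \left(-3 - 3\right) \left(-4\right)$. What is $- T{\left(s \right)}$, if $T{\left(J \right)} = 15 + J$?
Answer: $-39$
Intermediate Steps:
$s = 24$ ($s = \left(-6\right) \left(-4\right) = 24$)
$- T{\left(s \right)} = - (15 + 24) = \left(-1\right) 39 = -39$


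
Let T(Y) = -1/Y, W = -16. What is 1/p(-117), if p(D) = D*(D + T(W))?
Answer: 16/218907 ≈ 7.3090e-5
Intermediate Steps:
p(D) = D*(1/16 + D) (p(D) = D*(D - 1/(-16)) = D*(D - 1*(-1/16)) = D*(D + 1/16) = D*(1/16 + D))
1/p(-117) = 1/(-117*(1/16 - 117)) = 1/(-117*(-1871/16)) = 1/(218907/16) = 16/218907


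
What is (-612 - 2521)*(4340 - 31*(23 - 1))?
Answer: -11460514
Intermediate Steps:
(-612 - 2521)*(4340 - 31*(23 - 1)) = -3133*(4340 - 31*22) = -3133*(4340 - 682) = -3133*3658 = -11460514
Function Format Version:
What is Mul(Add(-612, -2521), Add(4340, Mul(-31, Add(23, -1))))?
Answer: -11460514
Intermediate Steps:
Mul(Add(-612, -2521), Add(4340, Mul(-31, Add(23, -1)))) = Mul(-3133, Add(4340, Mul(-31, 22))) = Mul(-3133, Add(4340, -682)) = Mul(-3133, 3658) = -11460514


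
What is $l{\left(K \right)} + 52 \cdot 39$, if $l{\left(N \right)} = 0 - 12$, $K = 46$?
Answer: $2016$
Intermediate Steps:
$l{\left(N \right)} = -12$
$l{\left(K \right)} + 52 \cdot 39 = -12 + 52 \cdot 39 = -12 + 2028 = 2016$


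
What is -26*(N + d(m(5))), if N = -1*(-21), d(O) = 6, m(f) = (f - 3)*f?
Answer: -702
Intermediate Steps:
m(f) = f*(-3 + f) (m(f) = (-3 + f)*f = f*(-3 + f))
N = 21
-26*(N + d(m(5))) = -26*(21 + 6) = -26*27 = -702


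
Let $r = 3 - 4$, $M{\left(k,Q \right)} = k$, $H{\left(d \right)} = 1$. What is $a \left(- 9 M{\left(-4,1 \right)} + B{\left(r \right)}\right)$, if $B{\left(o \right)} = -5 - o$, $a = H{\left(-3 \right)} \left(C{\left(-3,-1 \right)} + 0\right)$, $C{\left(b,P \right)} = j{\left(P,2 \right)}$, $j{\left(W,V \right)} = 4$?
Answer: $128$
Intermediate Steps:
$C{\left(b,P \right)} = 4$
$r = -1$ ($r = 3 - 4 = -1$)
$a = 4$ ($a = 1 \left(4 + 0\right) = 1 \cdot 4 = 4$)
$a \left(- 9 M{\left(-4,1 \right)} + B{\left(r \right)}\right) = 4 \left(\left(-9\right) \left(-4\right) - 4\right) = 4 \left(36 + \left(-5 + 1\right)\right) = 4 \left(36 - 4\right) = 4 \cdot 32 = 128$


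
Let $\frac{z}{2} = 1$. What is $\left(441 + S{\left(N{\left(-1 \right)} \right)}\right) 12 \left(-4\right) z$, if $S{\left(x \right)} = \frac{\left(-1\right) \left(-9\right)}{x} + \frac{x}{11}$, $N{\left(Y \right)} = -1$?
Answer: $- \frac{456096}{11} \approx -41463.0$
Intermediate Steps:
$z = 2$ ($z = 2 \cdot 1 = 2$)
$S{\left(x \right)} = \frac{9}{x} + \frac{x}{11}$ ($S{\left(x \right)} = \frac{9}{x} + x \frac{1}{11} = \frac{9}{x} + \frac{x}{11}$)
$\left(441 + S{\left(N{\left(-1 \right)} \right)}\right) 12 \left(-4\right) z = \left(441 + \left(\frac{9}{-1} + \frac{1}{11} \left(-1\right)\right)\right) 12 \left(-4\right) 2 = \left(441 + \left(9 \left(-1\right) - \frac{1}{11}\right)\right) \left(\left(-48\right) 2\right) = \left(441 - \frac{100}{11}\right) \left(-96\right) = \frac{4751}{11} \left(-96\right) = - \frac{456096}{11}$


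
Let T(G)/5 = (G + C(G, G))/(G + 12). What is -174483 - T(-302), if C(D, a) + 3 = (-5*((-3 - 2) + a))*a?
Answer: -10583889/58 ≈ -1.8248e+5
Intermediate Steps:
C(D, a) = -3 + a*(25 - 5*a) (C(D, a) = -3 + (-5*((-3 - 2) + a))*a = -3 + (-5*(-5 + a))*a = -3 + (25 - 5*a)*a = -3 + a*(25 - 5*a))
T(G) = 5*(-3 - 5*G² + 26*G)/(12 + G) (T(G) = 5*((G + (-3 - 5*G² + 25*G))/(G + 12)) = 5*((-3 - 5*G² + 26*G)/(12 + G)) = 5*(-3 - 5*G² + 26*G)/(12 + G))
-174483 - T(-302) = -174483 - 5*(-3 - 5*(-302)² + 26*(-302))/(12 - 302) = -174483 - 5*(-3 - 5*91204 - 7852)/(-290) = -174483 - 5*(-1)*(-3 - 456020 - 7852)/290 = -174483 - 5*(-1)*(-463875)/290 = -174483 - 1*463875/58 = -174483 - 463875/58 = -10583889/58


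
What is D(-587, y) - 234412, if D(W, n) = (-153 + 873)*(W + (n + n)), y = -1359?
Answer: -2614012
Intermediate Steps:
D(W, n) = 720*W + 1440*n (D(W, n) = 720*(W + 2*n) = 720*W + 1440*n)
D(-587, y) - 234412 = (720*(-587) + 1440*(-1359)) - 234412 = (-422640 - 1956960) - 234412 = -2379600 - 234412 = -2614012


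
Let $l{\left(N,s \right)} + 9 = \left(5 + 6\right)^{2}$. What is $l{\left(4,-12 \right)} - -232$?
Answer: $344$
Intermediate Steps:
$l{\left(N,s \right)} = 112$ ($l{\left(N,s \right)} = -9 + \left(5 + 6\right)^{2} = -9 + 11^{2} = -9 + 121 = 112$)
$l{\left(4,-12 \right)} - -232 = 112 - -232 = 112 + 232 = 344$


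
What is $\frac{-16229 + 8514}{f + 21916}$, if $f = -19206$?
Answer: $- \frac{1543}{542} \approx -2.8469$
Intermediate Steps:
$\frac{-16229 + 8514}{f + 21916} = \frac{-16229 + 8514}{-19206 + 21916} = - \frac{7715}{2710} = \left(-7715\right) \frac{1}{2710} = - \frac{1543}{542}$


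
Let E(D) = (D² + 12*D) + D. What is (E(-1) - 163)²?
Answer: 30625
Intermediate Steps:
E(D) = D² + 13*D
(E(-1) - 163)² = (-(13 - 1) - 163)² = (-1*12 - 163)² = (-12 - 163)² = (-175)² = 30625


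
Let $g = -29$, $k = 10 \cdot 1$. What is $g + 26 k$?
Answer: $231$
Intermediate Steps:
$k = 10$
$g + 26 k = -29 + 26 \cdot 10 = -29 + 260 = 231$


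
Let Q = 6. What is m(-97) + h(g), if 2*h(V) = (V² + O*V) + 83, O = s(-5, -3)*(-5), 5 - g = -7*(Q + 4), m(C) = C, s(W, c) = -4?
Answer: 3507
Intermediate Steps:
g = 75 (g = 5 - (-7)*(6 + 4) = 5 - (-7)*10 = 5 - 1*(-70) = 5 + 70 = 75)
O = 20 (O = -4*(-5) = 20)
h(V) = 83/2 + V²/2 + 10*V (h(V) = ((V² + 20*V) + 83)/2 = (83 + V² + 20*V)/2 = 83/2 + V²/2 + 10*V)
m(-97) + h(g) = -97 + (83/2 + (½)*75² + 10*75) = -97 + (83/2 + (½)*5625 + 750) = -97 + (83/2 + 5625/2 + 750) = -97 + 3604 = 3507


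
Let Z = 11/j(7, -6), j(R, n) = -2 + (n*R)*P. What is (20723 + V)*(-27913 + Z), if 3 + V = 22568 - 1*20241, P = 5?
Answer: -136382166649/212 ≈ -6.4331e+8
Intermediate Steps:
V = 2324 (V = -3 + (22568 - 1*20241) = -3 + (22568 - 20241) = -3 + 2327 = 2324)
j(R, n) = -2 + 5*R*n (j(R, n) = -2 + (n*R)*5 = -2 + (R*n)*5 = -2 + 5*R*n)
Z = -11/212 (Z = 11/(-2 + 5*7*(-6)) = 11/(-2 - 210) = 11/(-212) = -1/212*11 = -11/212 ≈ -0.051887)
(20723 + V)*(-27913 + Z) = (20723 + 2324)*(-27913 - 11/212) = 23047*(-5917567/212) = -136382166649/212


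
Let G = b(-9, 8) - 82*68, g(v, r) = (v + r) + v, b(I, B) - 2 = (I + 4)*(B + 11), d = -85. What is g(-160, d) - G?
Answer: 5264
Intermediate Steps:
b(I, B) = 2 + (4 + I)*(11 + B) (b(I, B) = 2 + (I + 4)*(B + 11) = 2 + (4 + I)*(11 + B))
g(v, r) = r + 2*v (g(v, r) = (r + v) + v = r + 2*v)
G = -5669 (G = (46 + 4*8 + 11*(-9) + 8*(-9)) - 82*68 = (46 + 32 - 99 - 72) - 5576 = -93 - 5576 = -5669)
g(-160, d) - G = (-85 + 2*(-160)) - 1*(-5669) = (-85 - 320) + 5669 = -405 + 5669 = 5264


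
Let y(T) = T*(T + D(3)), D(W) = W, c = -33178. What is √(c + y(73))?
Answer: 3*I*√3070 ≈ 166.22*I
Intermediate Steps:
y(T) = T*(3 + T) (y(T) = T*(T + 3) = T*(3 + T))
√(c + y(73)) = √(-33178 + 73*(3 + 73)) = √(-33178 + 73*76) = √(-33178 + 5548) = √(-27630) = 3*I*√3070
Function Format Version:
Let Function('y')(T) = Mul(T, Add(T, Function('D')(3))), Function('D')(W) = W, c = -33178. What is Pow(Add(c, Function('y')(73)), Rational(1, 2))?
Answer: Mul(3, I, Pow(3070, Rational(1, 2))) ≈ Mul(166.22, I)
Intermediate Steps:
Function('y')(T) = Mul(T, Add(3, T)) (Function('y')(T) = Mul(T, Add(T, 3)) = Mul(T, Add(3, T)))
Pow(Add(c, Function('y')(73)), Rational(1, 2)) = Pow(Add(-33178, Mul(73, Add(3, 73))), Rational(1, 2)) = Pow(Add(-33178, Mul(73, 76)), Rational(1, 2)) = Pow(Add(-33178, 5548), Rational(1, 2)) = Pow(-27630, Rational(1, 2)) = Mul(3, I, Pow(3070, Rational(1, 2)))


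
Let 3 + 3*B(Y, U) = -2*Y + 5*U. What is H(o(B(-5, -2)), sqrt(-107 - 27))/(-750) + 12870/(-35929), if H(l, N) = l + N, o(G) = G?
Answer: -9616571/26946750 - I*sqrt(134)/750 ≈ -0.35687 - 0.015434*I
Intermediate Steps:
B(Y, U) = -1 - 2*Y/3 + 5*U/3 (B(Y, U) = -1 + (-2*Y + 5*U)/3 = -1 + (-2*Y/3 + 5*U/3) = -1 - 2*Y/3 + 5*U/3)
H(l, N) = N + l
H(o(B(-5, -2)), sqrt(-107 - 27))/(-750) + 12870/(-35929) = (sqrt(-107 - 27) + (-1 - 2/3*(-5) + (5/3)*(-2)))/(-750) + 12870/(-35929) = (sqrt(-134) + (-1 + 10/3 - 10/3))*(-1/750) + 12870*(-1/35929) = (I*sqrt(134) - 1)*(-1/750) - 12870/35929 = (-1 + I*sqrt(134))*(-1/750) - 12870/35929 = (1/750 - I*sqrt(134)/750) - 12870/35929 = -9616571/26946750 - I*sqrt(134)/750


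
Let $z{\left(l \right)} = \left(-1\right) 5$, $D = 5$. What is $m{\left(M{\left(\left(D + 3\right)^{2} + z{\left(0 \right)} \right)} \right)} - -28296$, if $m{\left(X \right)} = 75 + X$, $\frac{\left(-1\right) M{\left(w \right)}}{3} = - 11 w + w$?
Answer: $30141$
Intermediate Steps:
$z{\left(l \right)} = -5$
$M{\left(w \right)} = 30 w$ ($M{\left(w \right)} = - 3 \left(- 11 w + w\right) = - 3 \left(- 10 w\right) = 30 w$)
$m{\left(M{\left(\left(D + 3\right)^{2} + z{\left(0 \right)} \right)} \right)} - -28296 = \left(75 + 30 \left(\left(5 + 3\right)^{2} - 5\right)\right) - -28296 = \left(75 + 30 \left(8^{2} - 5\right)\right) + 28296 = \left(75 + 30 \left(64 - 5\right)\right) + 28296 = \left(75 + 30 \cdot 59\right) + 28296 = \left(75 + 1770\right) + 28296 = 1845 + 28296 = 30141$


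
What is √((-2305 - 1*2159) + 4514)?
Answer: 5*√2 ≈ 7.0711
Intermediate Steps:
√((-2305 - 1*2159) + 4514) = √((-2305 - 2159) + 4514) = √(-4464 + 4514) = √50 = 5*√2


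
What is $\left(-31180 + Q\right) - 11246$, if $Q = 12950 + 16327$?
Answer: $-13149$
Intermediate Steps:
$Q = 29277$
$\left(-31180 + Q\right) - 11246 = \left(-31180 + 29277\right) - 11246 = -1903 - 11246 = -13149$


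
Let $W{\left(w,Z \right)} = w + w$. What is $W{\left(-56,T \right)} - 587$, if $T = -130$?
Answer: $-699$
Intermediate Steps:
$W{\left(w,Z \right)} = 2 w$
$W{\left(-56,T \right)} - 587 = 2 \left(-56\right) - 587 = -112 - 587 = -699$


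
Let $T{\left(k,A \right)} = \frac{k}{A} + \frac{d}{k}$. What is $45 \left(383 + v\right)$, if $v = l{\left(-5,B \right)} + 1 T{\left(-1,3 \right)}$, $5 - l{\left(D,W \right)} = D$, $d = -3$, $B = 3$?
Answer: $17805$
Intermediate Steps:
$l{\left(D,W \right)} = 5 - D$
$T{\left(k,A \right)} = - \frac{3}{k} + \frac{k}{A}$ ($T{\left(k,A \right)} = \frac{k}{A} - \frac{3}{k} = - \frac{3}{k} + \frac{k}{A}$)
$v = \frac{38}{3}$ ($v = \left(5 - -5\right) + 1 \left(- \frac{3}{-1} - \frac{1}{3}\right) = \left(5 + 5\right) + 1 \left(\left(-3\right) \left(-1\right) - \frac{1}{3}\right) = 10 + 1 \left(3 - \frac{1}{3}\right) = 10 + 1 \cdot \frac{8}{3} = 10 + \frac{8}{3} = \frac{38}{3} \approx 12.667$)
$45 \left(383 + v\right) = 45 \left(383 + \frac{38}{3}\right) = 45 \cdot \frac{1187}{3} = 17805$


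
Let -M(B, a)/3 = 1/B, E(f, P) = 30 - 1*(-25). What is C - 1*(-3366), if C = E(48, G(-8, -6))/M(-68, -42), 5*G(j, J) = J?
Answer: 13838/3 ≈ 4612.7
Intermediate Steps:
G(j, J) = J/5
E(f, P) = 55 (E(f, P) = 30 + 25 = 55)
M(B, a) = -3/B
C = 3740/3 (C = 55/((-3/(-68))) = 55/((-3*(-1/68))) = 55/(3/68) = 55*(68/3) = 3740/3 ≈ 1246.7)
C - 1*(-3366) = 3740/3 - 1*(-3366) = 3740/3 + 3366 = 13838/3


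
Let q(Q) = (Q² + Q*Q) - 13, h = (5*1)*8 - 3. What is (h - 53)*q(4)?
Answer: -304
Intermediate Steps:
h = 37 (h = 5*8 - 3 = 40 - 3 = 37)
q(Q) = -13 + 2*Q² (q(Q) = (Q² + Q²) - 13 = 2*Q² - 13 = -13 + 2*Q²)
(h - 53)*q(4) = (37 - 53)*(-13 + 2*4²) = -16*(-13 + 2*16) = -16*(-13 + 32) = -16*19 = -304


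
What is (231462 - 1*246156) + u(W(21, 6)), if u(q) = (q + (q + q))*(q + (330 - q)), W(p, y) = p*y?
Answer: 110046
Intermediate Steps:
u(q) = 990*q (u(q) = (q + 2*q)*330 = (3*q)*330 = 990*q)
(231462 - 1*246156) + u(W(21, 6)) = (231462 - 1*246156) + 990*(21*6) = (231462 - 246156) + 990*126 = -14694 + 124740 = 110046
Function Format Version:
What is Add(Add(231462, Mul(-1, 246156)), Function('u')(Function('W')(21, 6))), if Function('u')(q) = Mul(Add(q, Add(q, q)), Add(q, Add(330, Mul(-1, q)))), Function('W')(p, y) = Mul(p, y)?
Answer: 110046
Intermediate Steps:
Function('u')(q) = Mul(990, q) (Function('u')(q) = Mul(Add(q, Mul(2, q)), 330) = Mul(Mul(3, q), 330) = Mul(990, q))
Add(Add(231462, Mul(-1, 246156)), Function('u')(Function('W')(21, 6))) = Add(Add(231462, Mul(-1, 246156)), Mul(990, Mul(21, 6))) = Add(Add(231462, -246156), Mul(990, 126)) = Add(-14694, 124740) = 110046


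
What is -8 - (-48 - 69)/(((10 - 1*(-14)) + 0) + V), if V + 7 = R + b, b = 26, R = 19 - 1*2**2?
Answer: -347/58 ≈ -5.9828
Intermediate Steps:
R = 15 (R = 19 - 1*4 = 19 - 4 = 15)
V = 34 (V = -7 + (15 + 26) = -7 + 41 = 34)
-8 - (-48 - 69)/(((10 - 1*(-14)) + 0) + V) = -8 - (-48 - 69)/(((10 - 1*(-14)) + 0) + 34) = -8 - (-117)/(((10 + 14) + 0) + 34) = -8 - (-117)/((24 + 0) + 34) = -8 - (-117)/(24 + 34) = -8 - (-117)/58 = -8 - 1*(-117/58) = -8 + 117/58 = -347/58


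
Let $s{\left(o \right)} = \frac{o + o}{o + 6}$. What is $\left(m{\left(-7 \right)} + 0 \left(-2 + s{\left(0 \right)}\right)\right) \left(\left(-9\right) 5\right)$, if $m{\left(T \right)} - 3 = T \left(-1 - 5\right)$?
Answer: $-2025$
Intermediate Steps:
$m{\left(T \right)} = 3 - 6 T$ ($m{\left(T \right)} = 3 + T \left(-1 - 5\right) = 3 + T \left(-6\right) = 3 - 6 T$)
$s{\left(o \right)} = \frac{2 o}{6 + o}$
$\left(m{\left(-7 \right)} + 0 \left(-2 + s{\left(0 \right)}\right)\right) \left(\left(-9\right) 5\right) = \left(\left(3 - -42\right) + 0 \left(-2 + 2 \cdot 0 \frac{1}{6 + 0}\right)\right) \left(\left(-9\right) 5\right) = \left(\left(3 + 42\right) + 0 \left(-2 + 2 \cdot 0 \cdot \frac{1}{6}\right)\right) \left(-45\right) = \left(45 + 0 \left(-2 + 2 \cdot 0 \cdot \frac{1}{6}\right)\right) \left(-45\right) = \left(45 + 0 \left(-2 + 0\right)\right) \left(-45\right) = \left(45 + 0 \left(-2\right)\right) \left(-45\right) = \left(45 + 0\right) \left(-45\right) = 45 \left(-45\right) = -2025$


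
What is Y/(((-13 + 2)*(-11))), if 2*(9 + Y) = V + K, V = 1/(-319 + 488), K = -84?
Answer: -1567/3718 ≈ -0.42146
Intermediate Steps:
V = 1/169 ≈ 0.0059172
Y = -17237/338 (Y = -9 + (1/169 - 84)/2 = -9 + (½)*(-14195/169) = -9 - 14195/338 = -17237/338 ≈ -50.997)
Y/(((-13 + 2)*(-11))) = -17237*(-1/(11*(-13 + 2)))/338 = -17237/(338*((-11*(-11)))) = -17237/338/121 = -17237/338*1/121 = -1567/3718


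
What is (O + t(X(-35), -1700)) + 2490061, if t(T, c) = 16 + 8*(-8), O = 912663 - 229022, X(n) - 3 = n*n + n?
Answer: 3173654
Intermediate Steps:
X(n) = 3 + n + n² (X(n) = 3 + (n*n + n) = 3 + (n² + n) = 3 + (n + n²) = 3 + n + n²)
O = 683641
t(T, c) = -48 (t(T, c) = 16 - 64 = -48)
(O + t(X(-35), -1700)) + 2490061 = (683641 - 48) + 2490061 = 683593 + 2490061 = 3173654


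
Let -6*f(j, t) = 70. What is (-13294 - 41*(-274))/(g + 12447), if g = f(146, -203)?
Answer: -3090/18653 ≈ -0.16566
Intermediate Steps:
f(j, t) = -35/3 (f(j, t) = -⅙*70 = -35/3)
g = -35/3 ≈ -11.667
(-13294 - 41*(-274))/(g + 12447) = (-13294 - 41*(-274))/(-35/3 + 12447) = (-13294 + 11234)/(37306/3) = -2060*3/37306 = -3090/18653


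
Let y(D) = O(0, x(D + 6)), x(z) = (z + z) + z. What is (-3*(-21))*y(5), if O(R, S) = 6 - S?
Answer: -1701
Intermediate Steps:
x(z) = 3*z (x(z) = 2*z + z = 3*z)
y(D) = -12 - 3*D (y(D) = 6 - 3*(D + 6) = 6 - 3*(6 + D) = 6 - (18 + 3*D) = 6 + (-18 - 3*D) = -12 - 3*D)
(-3*(-21))*y(5) = (-3*(-21))*(-12 - 3*5) = 63*(-12 - 15) = 63*(-27) = -1701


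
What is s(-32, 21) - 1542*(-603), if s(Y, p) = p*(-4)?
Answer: 929742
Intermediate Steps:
s(Y, p) = -4*p
s(-32, 21) - 1542*(-603) = -4*21 - 1542*(-603) = -84 + 929826 = 929742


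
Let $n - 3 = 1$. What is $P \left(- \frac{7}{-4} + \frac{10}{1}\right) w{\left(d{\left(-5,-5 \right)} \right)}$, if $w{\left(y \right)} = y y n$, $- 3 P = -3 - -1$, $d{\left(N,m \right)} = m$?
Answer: $\frac{2350}{3} \approx 783.33$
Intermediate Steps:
$n = 4$ ($n = 3 + 1 = 4$)
$P = \frac{2}{3}$ ($P = - \frac{-3 - -1}{3} = - \frac{-3 + 1}{3} = \left(- \frac{1}{3}\right) \left(-2\right) = \frac{2}{3} \approx 0.66667$)
$w{\left(y \right)} = 4 y^{2}$ ($w{\left(y \right)} = y y 4 = y^{2} \cdot 4 = 4 y^{2}$)
$P \left(- \frac{7}{-4} + \frac{10}{1}\right) w{\left(d{\left(-5,-5 \right)} \right)} = \frac{2 \left(- \frac{7}{-4} + \frac{10}{1}\right)}{3} \cdot 4 \left(-5\right)^{2} = \frac{2 \left(\left(-7\right) \left(- \frac{1}{4}\right) + 10 \cdot 1\right)}{3} \cdot 4 \cdot 25 = \frac{2 \left(\frac{7}{4} + 10\right)}{3} \cdot 100 = \frac{2}{3} \cdot \frac{47}{4} \cdot 100 = \frac{47}{6} \cdot 100 = \frac{2350}{3}$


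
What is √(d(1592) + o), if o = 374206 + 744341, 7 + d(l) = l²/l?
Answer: 26*√1657 ≈ 1058.4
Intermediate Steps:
d(l) = -7 + l (d(l) = -7 + l²/l = -7 + l)
o = 1118547
√(d(1592) + o) = √((-7 + 1592) + 1118547) = √(1585 + 1118547) = √1120132 = 26*√1657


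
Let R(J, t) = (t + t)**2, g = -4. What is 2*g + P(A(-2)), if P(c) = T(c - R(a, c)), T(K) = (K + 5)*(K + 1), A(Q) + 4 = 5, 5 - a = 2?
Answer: -12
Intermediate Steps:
a = 3 (a = 5 - 1*2 = 5 - 2 = 3)
A(Q) = 1 (A(Q) = -4 + 5 = 1)
R(J, t) = 4*t**2 (R(J, t) = (2*t)**2 = 4*t**2)
T(K) = (1 + K)*(5 + K) (T(K) = (5 + K)*(1 + K) = (1 + K)*(5 + K))
P(c) = 5 + (c - 4*c**2)**2 - 24*c**2 + 6*c (P(c) = 5 + (c - 4*c**2)**2 + 6*(c - 4*c**2) = 5 + (c - 4*c**2)**2 + (-24*c**2 + 6*c) = 5 + (c - 4*c**2)**2 - 24*c**2 + 6*c)
2*g + P(A(-2)) = 2*(-4) + (5 - 24*1**2 + 6*1 + 1**2*(-1 + 4*1)**2) = -8 + (5 - 24*1 + 6 + 1*(-1 + 4)**2) = -8 + (5 - 24 + 6 + 1*3**2) = -8 + (5 - 24 + 6 + 1*9) = -8 + (5 - 24 + 6 + 9) = -8 - 4 = -12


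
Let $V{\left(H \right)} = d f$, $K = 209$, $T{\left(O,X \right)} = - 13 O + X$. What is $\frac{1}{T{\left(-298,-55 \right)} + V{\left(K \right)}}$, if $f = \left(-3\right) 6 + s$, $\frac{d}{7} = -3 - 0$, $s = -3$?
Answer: $\frac{1}{4260} \approx 0.00023474$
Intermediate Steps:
$d = -21$ ($d = 7 \left(-3 - 0\right) = 7 \left(-3 + 0\right) = 7 \left(-3\right) = -21$)
$T{\left(O,X \right)} = X - 13 O$
$f = -21$ ($f = \left(-3\right) 6 - 3 = -18 - 3 = -21$)
$V{\left(H \right)} = 441$ ($V{\left(H \right)} = \left(-21\right) \left(-21\right) = 441$)
$\frac{1}{T{\left(-298,-55 \right)} + V{\left(K \right)}} = \frac{1}{\left(-55 - -3874\right) + 441} = \frac{1}{\left(-55 + 3874\right) + 441} = \frac{1}{3819 + 441} = \frac{1}{4260}$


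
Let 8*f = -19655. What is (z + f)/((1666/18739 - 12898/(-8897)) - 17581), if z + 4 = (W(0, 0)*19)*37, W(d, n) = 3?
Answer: 67045612235/3349558086856 ≈ 0.020016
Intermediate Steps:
f = -19655/8 (f = (⅛)*(-19655) = -19655/8 ≈ -2456.9)
z = 2105 (z = -4 + (3*19)*37 = -4 + 57*37 = -4 + 2109 = 2105)
(z + f)/((1666/18739 - 12898/(-8897)) - 17581) = (2105 - 19655/8)/((1666/18739 - 12898/(-8897)) - 17581) = -2815/(8*((1666*(1/18739) - 12898*(-1/8897)) - 17581)) = -2815/(8*((238/2677 + 12898/8897) - 17581)) = -2815/(8*(36645432/23817269 - 17581)) = -2815/(8*(-418694760857/23817269)) = -2815/8*(-23817269/418694760857) = 67045612235/3349558086856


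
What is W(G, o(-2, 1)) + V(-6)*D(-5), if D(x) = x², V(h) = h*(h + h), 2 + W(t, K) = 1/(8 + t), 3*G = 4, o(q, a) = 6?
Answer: 50347/28 ≈ 1798.1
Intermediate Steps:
G = 4/3 (G = (⅓)*4 = 4/3 ≈ 1.3333)
W(t, K) = -2 + 1/(8 + t)
V(h) = 2*h² (V(h) = h*(2*h) = 2*h²)
W(G, o(-2, 1)) + V(-6)*D(-5) = (-15 - 2*4/3)/(8 + 4/3) + (2*(-6)²)*(-5)² = (-15 - 8/3)/(28/3) + (2*36)*25 = (3/28)*(-53/3) + 72*25 = -53/28 + 1800 = 50347/28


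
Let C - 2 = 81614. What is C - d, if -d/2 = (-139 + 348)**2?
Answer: 168978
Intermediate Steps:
C = 81616 (C = 2 + 81614 = 81616)
d = -87362 (d = -2*(-139 + 348)**2 = -2*209**2 = -2*43681 = -87362)
C - d = 81616 - 1*(-87362) = 81616 + 87362 = 168978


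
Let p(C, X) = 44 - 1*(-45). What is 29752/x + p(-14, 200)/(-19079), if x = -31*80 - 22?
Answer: -283930543/23867829 ≈ -11.896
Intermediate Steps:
p(C, X) = 89 (p(C, X) = 44 + 45 = 89)
x = -2502 (x = -2480 - 22 = -2502)
29752/x + p(-14, 200)/(-19079) = 29752/(-2502) + 89/(-19079) = 29752*(-1/2502) + 89*(-1/19079) = -14876/1251 - 89/19079 = -283930543/23867829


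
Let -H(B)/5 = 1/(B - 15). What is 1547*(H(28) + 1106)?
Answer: 1710387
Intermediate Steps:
H(B) = -5/(-15 + B) (H(B) = -5/(B - 15) = -5/(-15 + B))
1547*(H(28) + 1106) = 1547*(-5/(-15 + 28) + 1106) = 1547*(-5/13 + 1106) = 1547*(14373/13) = 1710387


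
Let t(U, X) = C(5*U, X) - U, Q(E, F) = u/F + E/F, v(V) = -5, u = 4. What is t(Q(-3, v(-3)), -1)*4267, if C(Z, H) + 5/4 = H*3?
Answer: -345627/20 ≈ -17281.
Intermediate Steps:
C(Z, H) = -5/4 + 3*H (C(Z, H) = -5/4 + H*3 = -5/4 + 3*H)
Q(E, F) = 4/F + E/F
t(U, X) = -5/4 - U + 3*X (t(U, X) = (-5/4 + 3*X) - U = -5/4 - U + 3*X)
t(Q(-3, v(-3)), -1)*4267 = (-5/4 - (4 - 3)/(-5) + 3*(-1))*4267 = (-5/4 - (-1)/5 - 3)*4267 = (-5/4 - 1*(-⅕) - 3)*4267 = (-5/4 + ⅕ - 3)*4267 = -81/20*4267 = -345627/20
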